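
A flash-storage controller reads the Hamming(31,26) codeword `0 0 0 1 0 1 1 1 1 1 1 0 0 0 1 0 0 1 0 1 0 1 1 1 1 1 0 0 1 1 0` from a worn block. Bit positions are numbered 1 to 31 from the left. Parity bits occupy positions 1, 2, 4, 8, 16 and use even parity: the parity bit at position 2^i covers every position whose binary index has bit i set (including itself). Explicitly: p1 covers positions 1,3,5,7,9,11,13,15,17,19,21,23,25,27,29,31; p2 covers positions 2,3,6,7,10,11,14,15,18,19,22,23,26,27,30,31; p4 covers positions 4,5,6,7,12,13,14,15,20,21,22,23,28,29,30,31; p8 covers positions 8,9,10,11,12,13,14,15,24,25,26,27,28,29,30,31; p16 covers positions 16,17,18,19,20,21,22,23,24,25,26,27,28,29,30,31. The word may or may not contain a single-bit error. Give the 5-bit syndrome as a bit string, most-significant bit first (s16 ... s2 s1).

10101

s1: b1⊕b3⊕b5⊕b7⊕b9⊕b11⊕b13⊕b15⊕b17⊕b19⊕b21⊕b23⊕b25⊕b27⊕b29⊕b31 = 0⊕0⊕0⊕1⊕1⊕1⊕0⊕1⊕0⊕0⊕0⊕1⊕1⊕0⊕1⊕0 = 1
s2: b2⊕b3⊕b6⊕b7⊕b10⊕b11⊕b14⊕b15⊕b18⊕b19⊕b22⊕b23⊕b26⊕b27⊕b30⊕b31 = 0⊕0⊕1⊕1⊕1⊕1⊕0⊕1⊕1⊕0⊕1⊕1⊕1⊕0⊕1⊕0 = 0
s4: b4⊕b5⊕b6⊕b7⊕b12⊕b13⊕b14⊕b15⊕b20⊕b21⊕b22⊕b23⊕b28⊕b29⊕b30⊕b31 = 1⊕0⊕1⊕1⊕0⊕0⊕0⊕1⊕1⊕0⊕1⊕1⊕0⊕1⊕1⊕0 = 1
s8: b8⊕b9⊕b10⊕b11⊕b12⊕b13⊕b14⊕b15⊕b24⊕b25⊕b26⊕b27⊕b28⊕b29⊕b30⊕b31 = 1⊕1⊕1⊕1⊕0⊕0⊕0⊕1⊕1⊕1⊕1⊕0⊕0⊕1⊕1⊕0 = 0
s16: b16⊕b17⊕b18⊕b19⊕b20⊕b21⊕b22⊕b23⊕b24⊕b25⊕b26⊕b27⊕b28⊕b29⊕b30⊕b31 = 0⊕0⊕1⊕0⊕1⊕0⊕1⊕1⊕1⊕1⊕1⊕0⊕0⊕1⊕1⊕0 = 1
Syndrome (s16...s1) = 10101 → position 21.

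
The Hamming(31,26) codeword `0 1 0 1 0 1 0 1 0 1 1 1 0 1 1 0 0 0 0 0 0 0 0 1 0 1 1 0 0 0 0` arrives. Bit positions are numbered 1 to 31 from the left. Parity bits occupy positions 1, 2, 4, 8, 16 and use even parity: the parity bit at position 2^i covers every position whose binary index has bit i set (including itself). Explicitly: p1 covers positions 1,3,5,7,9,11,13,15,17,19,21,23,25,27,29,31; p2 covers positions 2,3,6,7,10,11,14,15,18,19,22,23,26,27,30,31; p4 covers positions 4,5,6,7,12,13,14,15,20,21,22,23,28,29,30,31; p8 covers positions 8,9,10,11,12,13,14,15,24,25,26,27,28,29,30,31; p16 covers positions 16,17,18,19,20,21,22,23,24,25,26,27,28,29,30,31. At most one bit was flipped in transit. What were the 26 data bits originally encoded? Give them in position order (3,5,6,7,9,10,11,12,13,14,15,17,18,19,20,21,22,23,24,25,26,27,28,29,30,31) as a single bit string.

s1: b1⊕b3⊕b5⊕b7⊕b9⊕b11⊕b13⊕b15⊕b17⊕b19⊕b21⊕b23⊕b25⊕b27⊕b29⊕b31 = 0⊕0⊕0⊕0⊕0⊕1⊕0⊕1⊕0⊕0⊕0⊕0⊕0⊕1⊕0⊕0 = 1
s2: b2⊕b3⊕b6⊕b7⊕b10⊕b11⊕b14⊕b15⊕b18⊕b19⊕b22⊕b23⊕b26⊕b27⊕b30⊕b31 = 1⊕0⊕1⊕0⊕1⊕1⊕1⊕1⊕0⊕0⊕0⊕0⊕1⊕1⊕0⊕0 = 0
s4: b4⊕b5⊕b6⊕b7⊕b12⊕b13⊕b14⊕b15⊕b20⊕b21⊕b22⊕b23⊕b28⊕b29⊕b30⊕b31 = 1⊕0⊕1⊕0⊕1⊕0⊕1⊕1⊕0⊕0⊕0⊕0⊕0⊕0⊕0⊕0 = 1
s8: b8⊕b9⊕b10⊕b11⊕b12⊕b13⊕b14⊕b15⊕b24⊕b25⊕b26⊕b27⊕b28⊕b29⊕b30⊕b31 = 1⊕0⊕1⊕1⊕1⊕0⊕1⊕1⊕1⊕0⊕1⊕1⊕0⊕0⊕0⊕0 = 1
s16: b16⊕b17⊕b18⊕b19⊕b20⊕b21⊕b22⊕b23⊕b24⊕b25⊕b26⊕b27⊕b28⊕b29⊕b30⊕b31 = 0⊕0⊕0⊕0⊕0⊕0⊕0⊕0⊕1⊕0⊕1⊕1⊕0⊕0⊕0⊕0 = 1
Syndrome (s16...s1) = 11101 → position 29.
Flip bit 29: corrected codeword = 0101010101110110000000010110100
Data bits at positions 3,5,6,7,9,10,11,12,13,14,15,17,18,19,20,21,22,23,24,25,26,27,28,29,30,31: 00100111011000000010110100

00100111011000000010110100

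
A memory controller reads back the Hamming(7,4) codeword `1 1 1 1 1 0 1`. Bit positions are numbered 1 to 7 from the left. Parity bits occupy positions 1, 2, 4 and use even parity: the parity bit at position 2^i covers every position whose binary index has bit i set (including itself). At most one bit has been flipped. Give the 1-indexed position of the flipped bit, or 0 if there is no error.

s1: b1⊕b3⊕b5⊕b7 = 1⊕1⊕1⊕1 = 0
s2: b2⊕b3⊕b6⊕b7 = 1⊕1⊕0⊕1 = 1
s4: b4⊕b5⊕b6⊕b7 = 1⊕1⊕0⊕1 = 1
Syndrome (s4...s1) = 110 → position 6.

6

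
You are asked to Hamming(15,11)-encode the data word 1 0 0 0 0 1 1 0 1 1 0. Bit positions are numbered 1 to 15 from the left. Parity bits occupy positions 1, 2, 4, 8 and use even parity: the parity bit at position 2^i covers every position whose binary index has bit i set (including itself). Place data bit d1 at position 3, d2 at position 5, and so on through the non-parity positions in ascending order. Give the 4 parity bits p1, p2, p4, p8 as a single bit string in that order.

Place data bits at non-power-of-two positions: b3=1, b5=0, b6=0, b7=0, b9=0, b10=1, b11=1, b12=0, b13=1, b14=1, b15=0.
p1 = XOR of data positions {3,5,7,9,11,13,15} = 1⊕0⊕0⊕0⊕1⊕1⊕0 = 1
p2 = XOR of data positions {3,6,7,10,11,14,15} = 1⊕0⊕0⊕1⊕1⊕1⊕0 = 0
p4 = XOR of data positions {5,6,7,12,13,14,15} = 0⊕0⊕0⊕0⊕1⊕1⊕0 = 0
p8 = XOR of data positions {9,10,11,12,13,14,15} = 0⊕1⊕1⊕0⊕1⊕1⊕0 = 0
Parity bits p1,p2,p4,p8 = 1000

1000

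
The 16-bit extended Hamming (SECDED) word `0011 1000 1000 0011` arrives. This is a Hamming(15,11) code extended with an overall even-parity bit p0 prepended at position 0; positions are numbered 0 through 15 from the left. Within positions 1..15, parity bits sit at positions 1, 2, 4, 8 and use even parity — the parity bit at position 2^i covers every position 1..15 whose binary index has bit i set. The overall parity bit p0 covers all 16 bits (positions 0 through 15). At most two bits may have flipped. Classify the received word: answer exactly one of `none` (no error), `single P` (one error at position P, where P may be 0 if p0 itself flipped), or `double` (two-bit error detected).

double

s1: b1⊕b3⊕b5⊕b7⊕b9⊕b11⊕b13⊕b15 = 0⊕1⊕0⊕0⊕0⊕0⊕0⊕1 = 0
s2: b2⊕b3⊕b6⊕b7⊕b10⊕b11⊕b14⊕b15 = 1⊕1⊕0⊕0⊕0⊕0⊕1⊕1 = 0
s4: b4⊕b5⊕b6⊕b7⊕b12⊕b13⊕b14⊕b15 = 1⊕0⊕0⊕0⊕0⊕0⊕1⊕1 = 1
s8: b8⊕b9⊕b10⊕b11⊕b12⊕b13⊕b14⊕b15 = 1⊕0⊕0⊕0⊕0⊕0⊕1⊕1 = 1
Syndrome (s8...s1) = 1100 → position 12.
Overall parity (XOR of all 16 bits, including p0): 0⊕0⊕1⊕1⊕1⊕0⊕0⊕0⊕1⊕0⊕0⊕0⊕0⊕0⊕1⊕1 = 0
Overall=0, syndrome position=12 → double-bit error detected (uncorrectable).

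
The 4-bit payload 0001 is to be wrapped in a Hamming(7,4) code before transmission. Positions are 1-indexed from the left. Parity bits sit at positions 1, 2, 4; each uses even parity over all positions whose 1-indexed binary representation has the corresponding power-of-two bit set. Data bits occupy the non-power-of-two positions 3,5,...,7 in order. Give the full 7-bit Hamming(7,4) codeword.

1101001

Place data bits at non-power-of-two positions: b3=0, b5=0, b6=0, b7=1.
p1 = XOR of data positions {3,5,7} = 0⊕0⊕1 = 1
p2 = XOR of data positions {3,6,7} = 0⊕0⊕1 = 1
p4 = XOR of data positions {5,6,7} = 0⊕0⊕1 = 1
Codeword b1..b7 = 1101001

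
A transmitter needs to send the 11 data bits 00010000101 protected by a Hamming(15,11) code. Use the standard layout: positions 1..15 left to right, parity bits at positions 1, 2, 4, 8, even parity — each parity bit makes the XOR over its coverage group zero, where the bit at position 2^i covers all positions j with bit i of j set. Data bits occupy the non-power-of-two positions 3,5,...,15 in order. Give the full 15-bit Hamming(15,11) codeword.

100100100000101

Place data bits at non-power-of-two positions: b3=0, b5=0, b6=0, b7=1, b9=0, b10=0, b11=0, b12=0, b13=1, b14=0, b15=1.
p1 = XOR of data positions {3,5,7,9,11,13,15} = 0⊕0⊕1⊕0⊕0⊕1⊕1 = 1
p2 = XOR of data positions {3,6,7,10,11,14,15} = 0⊕0⊕1⊕0⊕0⊕0⊕1 = 0
p4 = XOR of data positions {5,6,7,12,13,14,15} = 0⊕0⊕1⊕0⊕1⊕0⊕1 = 1
p8 = XOR of data positions {9,10,11,12,13,14,15} = 0⊕0⊕0⊕0⊕1⊕0⊕1 = 0
Codeword b1..b15 = 100100100000101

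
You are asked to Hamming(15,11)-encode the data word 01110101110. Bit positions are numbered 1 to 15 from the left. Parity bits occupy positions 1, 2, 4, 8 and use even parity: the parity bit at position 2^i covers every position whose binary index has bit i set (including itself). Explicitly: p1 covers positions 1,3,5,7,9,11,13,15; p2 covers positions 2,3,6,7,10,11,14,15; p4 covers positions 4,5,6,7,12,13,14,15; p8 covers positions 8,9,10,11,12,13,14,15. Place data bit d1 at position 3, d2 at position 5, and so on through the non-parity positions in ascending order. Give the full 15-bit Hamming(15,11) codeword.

Place data bits at non-power-of-two positions: b3=0, b5=1, b6=1, b7=1, b9=0, b10=1, b11=0, b12=1, b13=1, b14=1, b15=0.
p1 = XOR of data positions {3,5,7,9,11,13,15} = 0⊕1⊕1⊕0⊕0⊕1⊕0 = 1
p2 = XOR of data positions {3,6,7,10,11,14,15} = 0⊕1⊕1⊕1⊕0⊕1⊕0 = 0
p4 = XOR of data positions {5,6,7,12,13,14,15} = 1⊕1⊕1⊕1⊕1⊕1⊕0 = 0
p8 = XOR of data positions {9,10,11,12,13,14,15} = 0⊕1⊕0⊕1⊕1⊕1⊕0 = 0
Codeword b1..b15 = 100011100101110

100011100101110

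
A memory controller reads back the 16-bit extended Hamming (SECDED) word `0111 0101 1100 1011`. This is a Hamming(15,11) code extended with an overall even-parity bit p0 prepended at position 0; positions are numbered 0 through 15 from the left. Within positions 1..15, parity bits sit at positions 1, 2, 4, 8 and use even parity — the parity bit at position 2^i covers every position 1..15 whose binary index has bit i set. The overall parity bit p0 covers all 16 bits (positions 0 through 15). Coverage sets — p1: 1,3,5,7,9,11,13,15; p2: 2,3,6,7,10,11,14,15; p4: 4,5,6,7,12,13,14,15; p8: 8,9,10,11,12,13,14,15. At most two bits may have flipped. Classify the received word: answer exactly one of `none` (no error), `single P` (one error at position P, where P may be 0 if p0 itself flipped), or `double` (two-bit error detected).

double

s1: b1⊕b3⊕b5⊕b7⊕b9⊕b11⊕b13⊕b15 = 1⊕1⊕1⊕1⊕1⊕0⊕0⊕1 = 0
s2: b2⊕b3⊕b6⊕b7⊕b10⊕b11⊕b14⊕b15 = 1⊕1⊕0⊕1⊕0⊕0⊕1⊕1 = 1
s4: b4⊕b5⊕b6⊕b7⊕b12⊕b13⊕b14⊕b15 = 0⊕1⊕0⊕1⊕1⊕0⊕1⊕1 = 1
s8: b8⊕b9⊕b10⊕b11⊕b12⊕b13⊕b14⊕b15 = 1⊕1⊕0⊕0⊕1⊕0⊕1⊕1 = 1
Syndrome (s8...s1) = 1110 → position 14.
Overall parity (XOR of all 16 bits, including p0): 0⊕1⊕1⊕1⊕0⊕1⊕0⊕1⊕1⊕1⊕0⊕0⊕1⊕0⊕1⊕1 = 0
Overall=0, syndrome position=14 → double-bit error detected (uncorrectable).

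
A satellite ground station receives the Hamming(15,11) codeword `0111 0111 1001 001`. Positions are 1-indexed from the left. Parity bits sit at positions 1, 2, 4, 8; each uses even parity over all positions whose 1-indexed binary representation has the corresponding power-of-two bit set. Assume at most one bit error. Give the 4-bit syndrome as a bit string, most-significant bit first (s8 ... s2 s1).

s1: b1⊕b3⊕b5⊕b7⊕b9⊕b11⊕b13⊕b15 = 0⊕1⊕0⊕1⊕1⊕0⊕0⊕1 = 0
s2: b2⊕b3⊕b6⊕b7⊕b10⊕b11⊕b14⊕b15 = 1⊕1⊕1⊕1⊕0⊕0⊕0⊕1 = 1
s4: b4⊕b5⊕b6⊕b7⊕b12⊕b13⊕b14⊕b15 = 1⊕0⊕1⊕1⊕1⊕0⊕0⊕1 = 1
s8: b8⊕b9⊕b10⊕b11⊕b12⊕b13⊕b14⊕b15 = 1⊕1⊕0⊕0⊕1⊕0⊕0⊕1 = 0
Syndrome (s8...s1) = 0110 → position 6.

0110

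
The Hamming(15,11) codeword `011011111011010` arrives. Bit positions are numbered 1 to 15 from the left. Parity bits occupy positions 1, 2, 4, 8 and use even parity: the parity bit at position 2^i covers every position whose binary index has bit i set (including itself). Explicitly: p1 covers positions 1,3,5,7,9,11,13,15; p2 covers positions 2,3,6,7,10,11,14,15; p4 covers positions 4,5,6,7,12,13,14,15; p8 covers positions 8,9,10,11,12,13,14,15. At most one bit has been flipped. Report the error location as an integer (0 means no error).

s1: b1⊕b3⊕b5⊕b7⊕b9⊕b11⊕b13⊕b15 = 0⊕1⊕1⊕1⊕1⊕1⊕0⊕0 = 1
s2: b2⊕b3⊕b6⊕b7⊕b10⊕b11⊕b14⊕b15 = 1⊕1⊕1⊕1⊕0⊕1⊕1⊕0 = 0
s4: b4⊕b5⊕b6⊕b7⊕b12⊕b13⊕b14⊕b15 = 0⊕1⊕1⊕1⊕1⊕0⊕1⊕0 = 1
s8: b8⊕b9⊕b10⊕b11⊕b12⊕b13⊕b14⊕b15 = 1⊕1⊕0⊕1⊕1⊕0⊕1⊕0 = 1
Syndrome (s8...s1) = 1101 → position 13.

13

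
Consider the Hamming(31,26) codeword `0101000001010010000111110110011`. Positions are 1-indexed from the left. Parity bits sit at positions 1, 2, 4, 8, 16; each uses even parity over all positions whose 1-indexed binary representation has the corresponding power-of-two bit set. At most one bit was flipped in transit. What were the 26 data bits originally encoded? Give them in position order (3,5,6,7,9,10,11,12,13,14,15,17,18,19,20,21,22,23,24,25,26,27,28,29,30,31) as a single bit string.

00000101001000111010110011

s1: b1⊕b3⊕b5⊕b7⊕b9⊕b11⊕b13⊕b15⊕b17⊕b19⊕b21⊕b23⊕b25⊕b27⊕b29⊕b31 = 0⊕0⊕0⊕0⊕0⊕0⊕0⊕1⊕0⊕0⊕1⊕1⊕0⊕1⊕0⊕1 = 1
s2: b2⊕b3⊕b6⊕b7⊕b10⊕b11⊕b14⊕b15⊕b18⊕b19⊕b22⊕b23⊕b26⊕b27⊕b30⊕b31 = 1⊕0⊕0⊕0⊕1⊕0⊕0⊕1⊕0⊕0⊕1⊕1⊕1⊕1⊕1⊕1 = 1
s4: b4⊕b5⊕b6⊕b7⊕b12⊕b13⊕b14⊕b15⊕b20⊕b21⊕b22⊕b23⊕b28⊕b29⊕b30⊕b31 = 1⊕0⊕0⊕0⊕1⊕0⊕0⊕1⊕1⊕1⊕1⊕1⊕0⊕0⊕1⊕1 = 1
s8: b8⊕b9⊕b10⊕b11⊕b12⊕b13⊕b14⊕b15⊕b24⊕b25⊕b26⊕b27⊕b28⊕b29⊕b30⊕b31 = 0⊕0⊕1⊕0⊕1⊕0⊕0⊕1⊕1⊕0⊕1⊕1⊕0⊕0⊕1⊕1 = 0
s16: b16⊕b17⊕b18⊕b19⊕b20⊕b21⊕b22⊕b23⊕b24⊕b25⊕b26⊕b27⊕b28⊕b29⊕b30⊕b31 = 0⊕0⊕0⊕0⊕1⊕1⊕1⊕1⊕1⊕0⊕1⊕1⊕0⊕0⊕1⊕1 = 1
Syndrome (s16...s1) = 10111 → position 23.
Flip bit 23: corrected codeword = 0101000001010010000111010110011
Data bits at positions 3,5,6,7,9,10,11,12,13,14,15,17,18,19,20,21,22,23,24,25,26,27,28,29,30,31: 00000101001000111010110011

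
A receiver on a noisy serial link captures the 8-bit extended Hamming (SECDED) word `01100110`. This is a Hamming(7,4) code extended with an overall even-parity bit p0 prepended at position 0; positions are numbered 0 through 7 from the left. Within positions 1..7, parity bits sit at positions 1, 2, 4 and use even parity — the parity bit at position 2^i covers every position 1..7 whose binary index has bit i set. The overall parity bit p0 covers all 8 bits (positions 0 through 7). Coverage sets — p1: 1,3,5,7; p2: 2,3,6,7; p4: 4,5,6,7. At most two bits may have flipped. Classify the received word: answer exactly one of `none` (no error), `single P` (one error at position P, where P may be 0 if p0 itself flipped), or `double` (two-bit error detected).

none

s1: b1⊕b3⊕b5⊕b7 = 1⊕0⊕1⊕0 = 0
s2: b2⊕b3⊕b6⊕b7 = 1⊕0⊕1⊕0 = 0
s4: b4⊕b5⊕b6⊕b7 = 0⊕1⊕1⊕0 = 0
Syndrome (s4...s1) = 000 → position 0 (no error).
Overall parity (XOR of all 8 bits, including p0): 0⊕1⊕1⊕0⊕0⊕1⊕1⊕0 = 0
Overall=0, syndrome position=0 → no error.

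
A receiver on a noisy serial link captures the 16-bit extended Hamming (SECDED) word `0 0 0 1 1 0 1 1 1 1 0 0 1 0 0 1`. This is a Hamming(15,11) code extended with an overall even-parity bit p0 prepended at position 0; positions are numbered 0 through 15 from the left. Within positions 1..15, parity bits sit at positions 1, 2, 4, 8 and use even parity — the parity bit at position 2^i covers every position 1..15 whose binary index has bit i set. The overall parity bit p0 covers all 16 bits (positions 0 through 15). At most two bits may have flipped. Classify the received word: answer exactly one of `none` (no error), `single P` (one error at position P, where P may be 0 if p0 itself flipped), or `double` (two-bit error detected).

double

s1: b1⊕b3⊕b5⊕b7⊕b9⊕b11⊕b13⊕b15 = 0⊕1⊕0⊕1⊕1⊕0⊕0⊕1 = 0
s2: b2⊕b3⊕b6⊕b7⊕b10⊕b11⊕b14⊕b15 = 0⊕1⊕1⊕1⊕0⊕0⊕0⊕1 = 0
s4: b4⊕b5⊕b6⊕b7⊕b12⊕b13⊕b14⊕b15 = 1⊕0⊕1⊕1⊕1⊕0⊕0⊕1 = 1
s8: b8⊕b9⊕b10⊕b11⊕b12⊕b13⊕b14⊕b15 = 1⊕1⊕0⊕0⊕1⊕0⊕0⊕1 = 0
Syndrome (s8...s1) = 0100 → position 4.
Overall parity (XOR of all 16 bits, including p0): 0⊕0⊕0⊕1⊕1⊕0⊕1⊕1⊕1⊕1⊕0⊕0⊕1⊕0⊕0⊕1 = 0
Overall=0, syndrome position=4 → double-bit error detected (uncorrectable).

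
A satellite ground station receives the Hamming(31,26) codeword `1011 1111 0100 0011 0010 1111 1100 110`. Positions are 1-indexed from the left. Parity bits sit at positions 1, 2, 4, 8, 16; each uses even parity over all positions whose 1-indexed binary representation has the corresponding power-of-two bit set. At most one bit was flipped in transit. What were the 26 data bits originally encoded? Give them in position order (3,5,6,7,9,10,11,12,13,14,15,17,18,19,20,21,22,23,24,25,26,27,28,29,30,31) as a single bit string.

s1: b1⊕b3⊕b5⊕b7⊕b9⊕b11⊕b13⊕b15⊕b17⊕b19⊕b21⊕b23⊕b25⊕b27⊕b29⊕b31 = 1⊕1⊕1⊕1⊕0⊕0⊕0⊕1⊕0⊕1⊕1⊕1⊕1⊕0⊕1⊕0 = 0
s2: b2⊕b3⊕b6⊕b7⊕b10⊕b11⊕b14⊕b15⊕b18⊕b19⊕b22⊕b23⊕b26⊕b27⊕b30⊕b31 = 0⊕1⊕1⊕1⊕1⊕0⊕0⊕1⊕0⊕1⊕1⊕1⊕1⊕0⊕1⊕0 = 0
s4: b4⊕b5⊕b6⊕b7⊕b12⊕b13⊕b14⊕b15⊕b20⊕b21⊕b22⊕b23⊕b28⊕b29⊕b30⊕b31 = 1⊕1⊕1⊕1⊕0⊕0⊕0⊕1⊕0⊕1⊕1⊕1⊕0⊕1⊕1⊕0 = 0
s8: b8⊕b9⊕b10⊕b11⊕b12⊕b13⊕b14⊕b15⊕b24⊕b25⊕b26⊕b27⊕b28⊕b29⊕b30⊕b31 = 1⊕0⊕1⊕0⊕0⊕0⊕0⊕1⊕1⊕1⊕1⊕0⊕0⊕1⊕1⊕0 = 0
s16: b16⊕b17⊕b18⊕b19⊕b20⊕b21⊕b22⊕b23⊕b24⊕b25⊕b26⊕b27⊕b28⊕b29⊕b30⊕b31 = 1⊕0⊕0⊕1⊕0⊕1⊕1⊕1⊕1⊕1⊕1⊕0⊕0⊕1⊕1⊕0 = 0
Syndrome (s16...s1) = 00000 → position 0 (no error).
No correction needed.
Data bits at positions 3,5,6,7,9,10,11,12,13,14,15,17,18,19,20,21,22,23,24,25,26,27,28,29,30,31: 11110100001001011111100110

11110100001001011111100110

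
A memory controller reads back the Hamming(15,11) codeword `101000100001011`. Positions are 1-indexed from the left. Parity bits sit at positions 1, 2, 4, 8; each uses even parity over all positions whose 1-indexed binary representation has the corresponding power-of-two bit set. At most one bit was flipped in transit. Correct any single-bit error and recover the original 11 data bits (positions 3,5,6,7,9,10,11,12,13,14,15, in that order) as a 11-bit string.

s1: b1⊕b3⊕b5⊕b7⊕b9⊕b11⊕b13⊕b15 = 1⊕1⊕0⊕1⊕0⊕0⊕0⊕1 = 0
s2: b2⊕b3⊕b6⊕b7⊕b10⊕b11⊕b14⊕b15 = 0⊕1⊕0⊕1⊕0⊕0⊕1⊕1 = 0
s4: b4⊕b5⊕b6⊕b7⊕b12⊕b13⊕b14⊕b15 = 0⊕0⊕0⊕1⊕1⊕0⊕1⊕1 = 0
s8: b8⊕b9⊕b10⊕b11⊕b12⊕b13⊕b14⊕b15 = 0⊕0⊕0⊕0⊕1⊕0⊕1⊕1 = 1
Syndrome (s8...s1) = 1000 → position 8.
Flip bit 8: corrected codeword = 101000110001011
Data bits at positions 3,5,6,7,9,10,11,12,13,14,15: 10010001011

10010001011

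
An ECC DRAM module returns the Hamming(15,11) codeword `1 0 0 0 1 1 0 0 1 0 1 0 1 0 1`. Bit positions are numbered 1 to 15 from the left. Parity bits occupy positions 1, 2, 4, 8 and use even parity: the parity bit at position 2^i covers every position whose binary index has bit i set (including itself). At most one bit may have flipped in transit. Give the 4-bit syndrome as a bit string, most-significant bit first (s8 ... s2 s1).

0010

s1: b1⊕b3⊕b5⊕b7⊕b9⊕b11⊕b13⊕b15 = 1⊕0⊕1⊕0⊕1⊕1⊕1⊕1 = 0
s2: b2⊕b3⊕b6⊕b7⊕b10⊕b11⊕b14⊕b15 = 0⊕0⊕1⊕0⊕0⊕1⊕0⊕1 = 1
s4: b4⊕b5⊕b6⊕b7⊕b12⊕b13⊕b14⊕b15 = 0⊕1⊕1⊕0⊕0⊕1⊕0⊕1 = 0
s8: b8⊕b9⊕b10⊕b11⊕b12⊕b13⊕b14⊕b15 = 0⊕1⊕0⊕1⊕0⊕1⊕0⊕1 = 0
Syndrome (s8...s1) = 0010 → position 2.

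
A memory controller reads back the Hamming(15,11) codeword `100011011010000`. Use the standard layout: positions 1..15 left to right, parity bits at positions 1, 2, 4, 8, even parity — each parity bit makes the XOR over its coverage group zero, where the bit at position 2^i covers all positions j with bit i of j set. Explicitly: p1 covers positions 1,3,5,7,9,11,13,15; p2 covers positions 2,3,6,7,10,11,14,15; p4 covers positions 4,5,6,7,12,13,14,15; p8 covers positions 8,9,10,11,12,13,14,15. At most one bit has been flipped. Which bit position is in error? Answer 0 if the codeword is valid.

8

s1: b1⊕b3⊕b5⊕b7⊕b9⊕b11⊕b13⊕b15 = 1⊕0⊕1⊕0⊕1⊕1⊕0⊕0 = 0
s2: b2⊕b3⊕b6⊕b7⊕b10⊕b11⊕b14⊕b15 = 0⊕0⊕1⊕0⊕0⊕1⊕0⊕0 = 0
s4: b4⊕b5⊕b6⊕b7⊕b12⊕b13⊕b14⊕b15 = 0⊕1⊕1⊕0⊕0⊕0⊕0⊕0 = 0
s8: b8⊕b9⊕b10⊕b11⊕b12⊕b13⊕b14⊕b15 = 1⊕1⊕0⊕1⊕0⊕0⊕0⊕0 = 1
Syndrome (s8...s1) = 1000 → position 8.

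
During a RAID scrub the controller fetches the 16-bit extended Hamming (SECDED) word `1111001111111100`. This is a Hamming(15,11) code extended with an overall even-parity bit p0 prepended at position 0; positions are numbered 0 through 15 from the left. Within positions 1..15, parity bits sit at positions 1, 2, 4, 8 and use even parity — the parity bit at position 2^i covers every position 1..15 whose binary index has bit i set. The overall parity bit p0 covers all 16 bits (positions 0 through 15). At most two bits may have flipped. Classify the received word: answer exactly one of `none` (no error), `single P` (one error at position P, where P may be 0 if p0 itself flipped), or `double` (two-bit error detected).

none

s1: b1⊕b3⊕b5⊕b7⊕b9⊕b11⊕b13⊕b15 = 1⊕1⊕0⊕1⊕1⊕1⊕1⊕0 = 0
s2: b2⊕b3⊕b6⊕b7⊕b10⊕b11⊕b14⊕b15 = 1⊕1⊕1⊕1⊕1⊕1⊕0⊕0 = 0
s4: b4⊕b5⊕b6⊕b7⊕b12⊕b13⊕b14⊕b15 = 0⊕0⊕1⊕1⊕1⊕1⊕0⊕0 = 0
s8: b8⊕b9⊕b10⊕b11⊕b12⊕b13⊕b14⊕b15 = 1⊕1⊕1⊕1⊕1⊕1⊕0⊕0 = 0
Syndrome (s8...s1) = 0000 → position 0 (no error).
Overall parity (XOR of all 16 bits, including p0): 1⊕1⊕1⊕1⊕0⊕0⊕1⊕1⊕1⊕1⊕1⊕1⊕1⊕1⊕0⊕0 = 0
Overall=0, syndrome position=0 → no error.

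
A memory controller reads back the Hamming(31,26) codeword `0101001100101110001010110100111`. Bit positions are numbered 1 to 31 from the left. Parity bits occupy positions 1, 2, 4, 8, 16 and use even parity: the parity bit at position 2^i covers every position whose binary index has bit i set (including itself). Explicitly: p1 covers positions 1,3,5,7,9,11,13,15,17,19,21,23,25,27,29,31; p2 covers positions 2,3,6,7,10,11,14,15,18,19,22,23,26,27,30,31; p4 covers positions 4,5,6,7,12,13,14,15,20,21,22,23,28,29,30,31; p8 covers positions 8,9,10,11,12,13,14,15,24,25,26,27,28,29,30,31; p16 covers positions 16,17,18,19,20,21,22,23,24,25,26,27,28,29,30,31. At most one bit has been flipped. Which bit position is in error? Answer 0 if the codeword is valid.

s1: b1⊕b3⊕b5⊕b7⊕b9⊕b11⊕b13⊕b15⊕b17⊕b19⊕b21⊕b23⊕b25⊕b27⊕b29⊕b31 = 0⊕0⊕0⊕1⊕0⊕1⊕1⊕1⊕0⊕1⊕1⊕1⊕0⊕0⊕1⊕1 = 1
s2: b2⊕b3⊕b6⊕b7⊕b10⊕b11⊕b14⊕b15⊕b18⊕b19⊕b22⊕b23⊕b26⊕b27⊕b30⊕b31 = 1⊕0⊕0⊕1⊕0⊕1⊕1⊕1⊕0⊕1⊕0⊕1⊕1⊕0⊕1⊕1 = 0
s4: b4⊕b5⊕b6⊕b7⊕b12⊕b13⊕b14⊕b15⊕b20⊕b21⊕b22⊕b23⊕b28⊕b29⊕b30⊕b31 = 1⊕0⊕0⊕1⊕0⊕1⊕1⊕1⊕0⊕1⊕0⊕1⊕0⊕1⊕1⊕1 = 0
s8: b8⊕b9⊕b10⊕b11⊕b12⊕b13⊕b14⊕b15⊕b24⊕b25⊕b26⊕b27⊕b28⊕b29⊕b30⊕b31 = 1⊕0⊕0⊕1⊕0⊕1⊕1⊕1⊕1⊕0⊕1⊕0⊕0⊕1⊕1⊕1 = 0
s16: b16⊕b17⊕b18⊕b19⊕b20⊕b21⊕b22⊕b23⊕b24⊕b25⊕b26⊕b27⊕b28⊕b29⊕b30⊕b31 = 0⊕0⊕0⊕1⊕0⊕1⊕0⊕1⊕1⊕0⊕1⊕0⊕0⊕1⊕1⊕1 = 0
Syndrome (s16...s1) = 00001 → position 1.

1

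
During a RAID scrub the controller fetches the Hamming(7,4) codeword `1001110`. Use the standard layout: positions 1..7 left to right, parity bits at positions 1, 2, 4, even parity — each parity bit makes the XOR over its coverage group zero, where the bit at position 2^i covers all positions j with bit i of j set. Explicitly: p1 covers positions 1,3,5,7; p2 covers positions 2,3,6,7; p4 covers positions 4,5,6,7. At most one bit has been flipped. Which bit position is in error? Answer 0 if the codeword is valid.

6

s1: b1⊕b3⊕b5⊕b7 = 1⊕0⊕1⊕0 = 0
s2: b2⊕b3⊕b6⊕b7 = 0⊕0⊕1⊕0 = 1
s4: b4⊕b5⊕b6⊕b7 = 1⊕1⊕1⊕0 = 1
Syndrome (s4...s1) = 110 → position 6.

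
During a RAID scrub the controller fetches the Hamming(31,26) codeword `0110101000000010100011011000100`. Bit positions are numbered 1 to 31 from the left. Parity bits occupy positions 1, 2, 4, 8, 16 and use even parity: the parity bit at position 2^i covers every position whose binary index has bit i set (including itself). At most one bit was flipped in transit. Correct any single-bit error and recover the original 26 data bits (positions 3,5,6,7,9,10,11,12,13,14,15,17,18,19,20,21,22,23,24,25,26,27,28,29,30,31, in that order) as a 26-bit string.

s1: b1⊕b3⊕b5⊕b7⊕b9⊕b11⊕b13⊕b15⊕b17⊕b19⊕b21⊕b23⊕b25⊕b27⊕b29⊕b31 = 0⊕1⊕1⊕1⊕0⊕0⊕0⊕1⊕1⊕0⊕1⊕0⊕1⊕0⊕1⊕0 = 0
s2: b2⊕b3⊕b6⊕b7⊕b10⊕b11⊕b14⊕b15⊕b18⊕b19⊕b22⊕b23⊕b26⊕b27⊕b30⊕b31 = 1⊕1⊕0⊕1⊕0⊕0⊕0⊕1⊕0⊕0⊕1⊕0⊕0⊕0⊕0⊕0 = 1
s4: b4⊕b5⊕b6⊕b7⊕b12⊕b13⊕b14⊕b15⊕b20⊕b21⊕b22⊕b23⊕b28⊕b29⊕b30⊕b31 = 0⊕1⊕0⊕1⊕0⊕0⊕0⊕1⊕0⊕1⊕1⊕0⊕0⊕1⊕0⊕0 = 0
s8: b8⊕b9⊕b10⊕b11⊕b12⊕b13⊕b14⊕b15⊕b24⊕b25⊕b26⊕b27⊕b28⊕b29⊕b30⊕b31 = 0⊕0⊕0⊕0⊕0⊕0⊕0⊕1⊕1⊕1⊕0⊕0⊕0⊕1⊕0⊕0 = 0
s16: b16⊕b17⊕b18⊕b19⊕b20⊕b21⊕b22⊕b23⊕b24⊕b25⊕b26⊕b27⊕b28⊕b29⊕b30⊕b31 = 0⊕1⊕0⊕0⊕0⊕1⊕1⊕0⊕1⊕1⊕0⊕0⊕0⊕1⊕0⊕0 = 0
Syndrome (s16...s1) = 00010 → position 2.
Flip bit 2: corrected codeword = 0010101000000010100011011000100
Data bits at positions 3,5,6,7,9,10,11,12,13,14,15,17,18,19,20,21,22,23,24,25,26,27,28,29,30,31: 11010000001100011011000100

11010000001100011011000100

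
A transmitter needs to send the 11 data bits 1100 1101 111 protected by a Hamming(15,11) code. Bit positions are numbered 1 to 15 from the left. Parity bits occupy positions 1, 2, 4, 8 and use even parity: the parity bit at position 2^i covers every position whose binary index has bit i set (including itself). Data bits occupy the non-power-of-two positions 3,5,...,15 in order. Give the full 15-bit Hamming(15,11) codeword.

Place data bits at non-power-of-two positions: b3=1, b5=1, b6=0, b7=0, b9=1, b10=1, b11=0, b12=1, b13=1, b14=1, b15=1.
p1 = XOR of data positions {3,5,7,9,11,13,15} = 1⊕1⊕0⊕1⊕0⊕1⊕1 = 1
p2 = XOR of data positions {3,6,7,10,11,14,15} = 1⊕0⊕0⊕1⊕0⊕1⊕1 = 0
p4 = XOR of data positions {5,6,7,12,13,14,15} = 1⊕0⊕0⊕1⊕1⊕1⊕1 = 1
p8 = XOR of data positions {9,10,11,12,13,14,15} = 1⊕1⊕0⊕1⊕1⊕1⊕1 = 0
Codeword b1..b15 = 101110001101111

101110001101111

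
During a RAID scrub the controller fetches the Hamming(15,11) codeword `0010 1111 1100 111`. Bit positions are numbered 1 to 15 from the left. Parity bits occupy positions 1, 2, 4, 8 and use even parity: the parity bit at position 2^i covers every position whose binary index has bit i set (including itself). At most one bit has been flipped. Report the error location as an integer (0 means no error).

0

s1: b1⊕b3⊕b5⊕b7⊕b9⊕b11⊕b13⊕b15 = 0⊕1⊕1⊕1⊕1⊕0⊕1⊕1 = 0
s2: b2⊕b3⊕b6⊕b7⊕b10⊕b11⊕b14⊕b15 = 0⊕1⊕1⊕1⊕1⊕0⊕1⊕1 = 0
s4: b4⊕b5⊕b6⊕b7⊕b12⊕b13⊕b14⊕b15 = 0⊕1⊕1⊕1⊕0⊕1⊕1⊕1 = 0
s8: b8⊕b9⊕b10⊕b11⊕b12⊕b13⊕b14⊕b15 = 1⊕1⊕1⊕0⊕0⊕1⊕1⊕1 = 0
Syndrome (s8...s1) = 0000 → position 0 (no error).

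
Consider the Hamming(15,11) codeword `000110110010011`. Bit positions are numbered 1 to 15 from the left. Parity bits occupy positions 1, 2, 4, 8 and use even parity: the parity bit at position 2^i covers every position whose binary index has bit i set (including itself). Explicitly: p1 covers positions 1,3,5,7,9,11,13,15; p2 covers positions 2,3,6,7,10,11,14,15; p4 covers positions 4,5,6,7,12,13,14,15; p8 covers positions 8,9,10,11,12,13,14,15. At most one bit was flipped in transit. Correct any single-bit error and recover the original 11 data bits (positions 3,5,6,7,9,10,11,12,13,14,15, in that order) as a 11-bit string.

01010010011

s1: b1⊕b3⊕b5⊕b7⊕b9⊕b11⊕b13⊕b15 = 0⊕0⊕1⊕1⊕0⊕1⊕0⊕1 = 0
s2: b2⊕b3⊕b6⊕b7⊕b10⊕b11⊕b14⊕b15 = 0⊕0⊕0⊕1⊕0⊕1⊕1⊕1 = 0
s4: b4⊕b5⊕b6⊕b7⊕b12⊕b13⊕b14⊕b15 = 1⊕1⊕0⊕1⊕0⊕0⊕1⊕1 = 1
s8: b8⊕b9⊕b10⊕b11⊕b12⊕b13⊕b14⊕b15 = 1⊕0⊕0⊕1⊕0⊕0⊕1⊕1 = 0
Syndrome (s8...s1) = 0100 → position 4.
Flip bit 4: corrected codeword = 000010110010011
Data bits at positions 3,5,6,7,9,10,11,12,13,14,15: 01010010011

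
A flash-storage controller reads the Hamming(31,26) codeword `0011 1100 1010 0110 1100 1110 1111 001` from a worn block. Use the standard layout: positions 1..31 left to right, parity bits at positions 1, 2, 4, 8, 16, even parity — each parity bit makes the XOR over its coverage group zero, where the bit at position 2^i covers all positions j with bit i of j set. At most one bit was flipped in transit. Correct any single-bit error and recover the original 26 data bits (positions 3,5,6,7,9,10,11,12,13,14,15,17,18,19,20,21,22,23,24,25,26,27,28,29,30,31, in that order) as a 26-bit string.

11101000011110011101111001

s1: b1⊕b3⊕b5⊕b7⊕b9⊕b11⊕b13⊕b15⊕b17⊕b19⊕b21⊕b23⊕b25⊕b27⊕b29⊕b31 = 0⊕1⊕1⊕0⊕1⊕1⊕0⊕1⊕1⊕0⊕1⊕1⊕1⊕1⊕0⊕1 = 1
s2: b2⊕b3⊕b6⊕b7⊕b10⊕b11⊕b14⊕b15⊕b18⊕b19⊕b22⊕b23⊕b26⊕b27⊕b30⊕b31 = 0⊕1⊕1⊕0⊕0⊕1⊕1⊕1⊕1⊕0⊕1⊕1⊕1⊕1⊕0⊕1 = 1
s4: b4⊕b5⊕b6⊕b7⊕b12⊕b13⊕b14⊕b15⊕b20⊕b21⊕b22⊕b23⊕b28⊕b29⊕b30⊕b31 = 1⊕1⊕1⊕0⊕0⊕0⊕1⊕1⊕0⊕1⊕1⊕1⊕1⊕0⊕0⊕1 = 0
s8: b8⊕b9⊕b10⊕b11⊕b12⊕b13⊕b14⊕b15⊕b24⊕b25⊕b26⊕b27⊕b28⊕b29⊕b30⊕b31 = 0⊕1⊕0⊕1⊕0⊕0⊕1⊕1⊕0⊕1⊕1⊕1⊕1⊕0⊕0⊕1 = 1
s16: b16⊕b17⊕b18⊕b19⊕b20⊕b21⊕b22⊕b23⊕b24⊕b25⊕b26⊕b27⊕b28⊕b29⊕b30⊕b31 = 0⊕1⊕1⊕0⊕0⊕1⊕1⊕1⊕0⊕1⊕1⊕1⊕1⊕0⊕0⊕1 = 0
Syndrome (s16...s1) = 01011 → position 11.
Flip bit 11: corrected codeword = 0011110010000110110011101111001
Data bits at positions 3,5,6,7,9,10,11,12,13,14,15,17,18,19,20,21,22,23,24,25,26,27,28,29,30,31: 11101000011110011101111001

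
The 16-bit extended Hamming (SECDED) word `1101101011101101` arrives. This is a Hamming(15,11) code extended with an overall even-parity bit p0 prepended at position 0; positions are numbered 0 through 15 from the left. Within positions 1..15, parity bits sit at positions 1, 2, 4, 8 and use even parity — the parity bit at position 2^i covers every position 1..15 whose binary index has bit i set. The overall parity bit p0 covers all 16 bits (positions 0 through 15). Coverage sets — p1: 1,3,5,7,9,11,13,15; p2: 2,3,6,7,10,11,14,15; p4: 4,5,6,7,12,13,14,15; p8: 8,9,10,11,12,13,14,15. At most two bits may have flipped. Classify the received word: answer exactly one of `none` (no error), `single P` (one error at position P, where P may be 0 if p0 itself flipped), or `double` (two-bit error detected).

s1: b1⊕b3⊕b5⊕b7⊕b9⊕b11⊕b13⊕b15 = 1⊕1⊕0⊕0⊕1⊕0⊕1⊕1 = 1
s2: b2⊕b3⊕b6⊕b7⊕b10⊕b11⊕b14⊕b15 = 0⊕1⊕1⊕0⊕1⊕0⊕0⊕1 = 0
s4: b4⊕b5⊕b6⊕b7⊕b12⊕b13⊕b14⊕b15 = 1⊕0⊕1⊕0⊕1⊕1⊕0⊕1 = 1
s8: b8⊕b9⊕b10⊕b11⊕b12⊕b13⊕b14⊕b15 = 1⊕1⊕1⊕0⊕1⊕1⊕0⊕1 = 0
Syndrome (s8...s1) = 0101 → position 5.
Overall parity (XOR of all 16 bits, including p0): 1⊕1⊕0⊕1⊕1⊕0⊕1⊕0⊕1⊕1⊕1⊕0⊕1⊕1⊕0⊕1 = 1
Overall=1, syndrome position=5 → single-bit error at position 5.

single 5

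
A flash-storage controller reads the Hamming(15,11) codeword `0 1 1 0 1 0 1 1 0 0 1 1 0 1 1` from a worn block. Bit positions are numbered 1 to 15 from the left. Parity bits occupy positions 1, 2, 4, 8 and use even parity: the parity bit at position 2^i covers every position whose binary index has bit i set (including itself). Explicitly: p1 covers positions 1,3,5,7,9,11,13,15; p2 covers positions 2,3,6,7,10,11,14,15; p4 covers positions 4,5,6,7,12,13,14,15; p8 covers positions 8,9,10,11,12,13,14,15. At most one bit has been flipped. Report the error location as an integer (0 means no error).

13

s1: b1⊕b3⊕b5⊕b7⊕b9⊕b11⊕b13⊕b15 = 0⊕1⊕1⊕1⊕0⊕1⊕0⊕1 = 1
s2: b2⊕b3⊕b6⊕b7⊕b10⊕b11⊕b14⊕b15 = 1⊕1⊕0⊕1⊕0⊕1⊕1⊕1 = 0
s4: b4⊕b5⊕b6⊕b7⊕b12⊕b13⊕b14⊕b15 = 0⊕1⊕0⊕1⊕1⊕0⊕1⊕1 = 1
s8: b8⊕b9⊕b10⊕b11⊕b12⊕b13⊕b14⊕b15 = 1⊕0⊕0⊕1⊕1⊕0⊕1⊕1 = 1
Syndrome (s8...s1) = 1101 → position 13.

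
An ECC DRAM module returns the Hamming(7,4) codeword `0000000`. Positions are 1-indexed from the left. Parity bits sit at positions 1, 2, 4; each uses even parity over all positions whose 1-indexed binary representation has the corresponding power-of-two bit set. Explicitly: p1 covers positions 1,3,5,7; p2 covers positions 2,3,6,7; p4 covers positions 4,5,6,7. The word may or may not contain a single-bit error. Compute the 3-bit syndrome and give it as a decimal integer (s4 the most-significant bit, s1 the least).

0

s1: b1⊕b3⊕b5⊕b7 = 0⊕0⊕0⊕0 = 0
s2: b2⊕b3⊕b6⊕b7 = 0⊕0⊕0⊕0 = 0
s4: b4⊕b5⊕b6⊕b7 = 0⊕0⊕0⊕0 = 0
Syndrome (s4...s1) = 000 → position 0 (no error).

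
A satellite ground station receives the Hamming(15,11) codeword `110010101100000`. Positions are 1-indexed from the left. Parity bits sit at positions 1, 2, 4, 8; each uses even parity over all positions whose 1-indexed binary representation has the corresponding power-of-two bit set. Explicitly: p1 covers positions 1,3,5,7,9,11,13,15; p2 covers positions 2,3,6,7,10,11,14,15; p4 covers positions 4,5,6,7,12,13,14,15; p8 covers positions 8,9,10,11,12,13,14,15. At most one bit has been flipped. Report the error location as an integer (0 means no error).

s1: b1⊕b3⊕b5⊕b7⊕b9⊕b11⊕b13⊕b15 = 1⊕0⊕1⊕1⊕1⊕0⊕0⊕0 = 0
s2: b2⊕b3⊕b6⊕b7⊕b10⊕b11⊕b14⊕b15 = 1⊕0⊕0⊕1⊕1⊕0⊕0⊕0 = 1
s4: b4⊕b5⊕b6⊕b7⊕b12⊕b13⊕b14⊕b15 = 0⊕1⊕0⊕1⊕0⊕0⊕0⊕0 = 0
s8: b8⊕b9⊕b10⊕b11⊕b12⊕b13⊕b14⊕b15 = 0⊕1⊕1⊕0⊕0⊕0⊕0⊕0 = 0
Syndrome (s8...s1) = 0010 → position 2.

2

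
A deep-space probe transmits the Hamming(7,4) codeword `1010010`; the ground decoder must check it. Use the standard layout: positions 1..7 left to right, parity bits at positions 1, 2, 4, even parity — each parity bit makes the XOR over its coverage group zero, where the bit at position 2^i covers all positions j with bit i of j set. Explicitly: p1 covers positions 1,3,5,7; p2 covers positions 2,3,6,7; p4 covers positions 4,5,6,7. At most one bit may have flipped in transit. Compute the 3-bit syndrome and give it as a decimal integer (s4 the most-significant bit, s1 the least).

4

s1: b1⊕b3⊕b5⊕b7 = 1⊕1⊕0⊕0 = 0
s2: b2⊕b3⊕b6⊕b7 = 0⊕1⊕1⊕0 = 0
s4: b4⊕b5⊕b6⊕b7 = 0⊕0⊕1⊕0 = 1
Syndrome (s4...s1) = 100 → position 4.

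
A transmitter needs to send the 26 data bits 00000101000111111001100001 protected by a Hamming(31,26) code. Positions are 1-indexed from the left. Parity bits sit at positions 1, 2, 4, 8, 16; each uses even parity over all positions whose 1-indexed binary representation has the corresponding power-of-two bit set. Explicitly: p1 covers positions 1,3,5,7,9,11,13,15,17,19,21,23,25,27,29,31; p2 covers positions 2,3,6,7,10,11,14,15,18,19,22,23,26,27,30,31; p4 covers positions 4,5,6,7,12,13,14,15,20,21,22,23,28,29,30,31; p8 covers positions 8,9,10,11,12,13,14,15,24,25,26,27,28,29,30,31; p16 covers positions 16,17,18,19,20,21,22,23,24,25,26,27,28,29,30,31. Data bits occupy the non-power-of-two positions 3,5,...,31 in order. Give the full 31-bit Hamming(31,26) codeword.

1001000101010001111111001100001

Place data bits at non-power-of-two positions: b3=0, b5=0, b6=0, b7=0, b9=0, b10=1, b11=0, b12=1, b13=0, b14=0, b15=0, b17=1, b18=1, b19=1, b20=1, b21=1, b22=1, b23=0, b24=0, b25=1, b26=1, b27=0, b28=0, b29=0, b30=0, b31=1.
p1 = XOR of data positions {3,5,7,9,11,13,15,17,19,21,23,25,27,29,31} = 0⊕0⊕0⊕0⊕0⊕0⊕0⊕1⊕1⊕1⊕0⊕1⊕0⊕0⊕1 = 1
p2 = XOR of data positions {3,6,7,10,11,14,15,18,19,22,23,26,27,30,31} = 0⊕0⊕0⊕1⊕0⊕0⊕0⊕1⊕1⊕1⊕0⊕1⊕0⊕0⊕1 = 0
p4 = XOR of data positions {5,6,7,12,13,14,15,20,21,22,23,28,29,30,31} = 0⊕0⊕0⊕1⊕0⊕0⊕0⊕1⊕1⊕1⊕0⊕0⊕0⊕0⊕1 = 1
p8 = XOR of data positions {9,10,11,12,13,14,15,24,25,26,27,28,29,30,31} = 0⊕1⊕0⊕1⊕0⊕0⊕0⊕0⊕1⊕1⊕0⊕0⊕0⊕0⊕1 = 1
p16 = XOR of data positions {17,18,19,20,21,22,23,24,25,26,27,28,29,30,31} = 1⊕1⊕1⊕1⊕1⊕1⊕0⊕0⊕1⊕1⊕0⊕0⊕0⊕0⊕1 = 1
Codeword b1..b31 = 1001000101010001111111001100001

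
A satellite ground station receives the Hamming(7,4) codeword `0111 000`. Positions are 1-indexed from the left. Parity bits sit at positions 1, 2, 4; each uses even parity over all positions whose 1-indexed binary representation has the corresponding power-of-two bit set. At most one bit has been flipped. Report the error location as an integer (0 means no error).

5

s1: b1⊕b3⊕b5⊕b7 = 0⊕1⊕0⊕0 = 1
s2: b2⊕b3⊕b6⊕b7 = 1⊕1⊕0⊕0 = 0
s4: b4⊕b5⊕b6⊕b7 = 1⊕0⊕0⊕0 = 1
Syndrome (s4...s1) = 101 → position 5.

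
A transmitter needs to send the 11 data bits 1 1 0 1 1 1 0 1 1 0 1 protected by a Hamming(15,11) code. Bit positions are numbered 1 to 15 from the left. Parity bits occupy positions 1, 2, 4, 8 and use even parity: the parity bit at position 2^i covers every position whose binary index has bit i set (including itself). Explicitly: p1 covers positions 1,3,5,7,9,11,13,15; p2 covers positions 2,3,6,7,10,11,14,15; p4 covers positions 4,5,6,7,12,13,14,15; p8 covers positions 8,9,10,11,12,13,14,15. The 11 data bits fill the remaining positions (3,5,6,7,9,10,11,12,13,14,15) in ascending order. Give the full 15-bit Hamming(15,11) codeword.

001110111101101

Place data bits at non-power-of-two positions: b3=1, b5=1, b6=0, b7=1, b9=1, b10=1, b11=0, b12=1, b13=1, b14=0, b15=1.
p1 = XOR of data positions {3,5,7,9,11,13,15} = 1⊕1⊕1⊕1⊕0⊕1⊕1 = 0
p2 = XOR of data positions {3,6,7,10,11,14,15} = 1⊕0⊕1⊕1⊕0⊕0⊕1 = 0
p4 = XOR of data positions {5,6,7,12,13,14,15} = 1⊕0⊕1⊕1⊕1⊕0⊕1 = 1
p8 = XOR of data positions {9,10,11,12,13,14,15} = 1⊕1⊕0⊕1⊕1⊕0⊕1 = 1
Codeword b1..b15 = 001110111101101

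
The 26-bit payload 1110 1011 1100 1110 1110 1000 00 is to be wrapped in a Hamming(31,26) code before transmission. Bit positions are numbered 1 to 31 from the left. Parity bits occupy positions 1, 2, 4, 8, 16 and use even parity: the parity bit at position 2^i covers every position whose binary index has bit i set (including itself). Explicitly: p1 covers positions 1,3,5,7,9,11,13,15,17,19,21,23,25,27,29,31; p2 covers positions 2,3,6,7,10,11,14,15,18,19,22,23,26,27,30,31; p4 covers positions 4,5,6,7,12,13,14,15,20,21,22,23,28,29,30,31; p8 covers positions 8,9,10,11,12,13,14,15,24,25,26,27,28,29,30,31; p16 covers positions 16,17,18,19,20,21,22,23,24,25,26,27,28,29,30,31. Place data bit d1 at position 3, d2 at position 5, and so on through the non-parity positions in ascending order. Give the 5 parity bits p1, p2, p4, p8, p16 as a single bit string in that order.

Place data bits at non-power-of-two positions: b3=1, b5=1, b6=1, b7=0, b9=1, b10=0, b11=1, b12=1, b13=1, b14=1, b15=0, b17=0, b18=1, b19=1, b20=1, b21=0, b22=1, b23=1, b24=1, b25=0, b26=1, b27=0, b28=0, b29=0, b30=0, b31=0.
p1 = XOR of data positions {3,5,7,9,11,13,15,17,19,21,23,25,27,29,31} = 1⊕1⊕0⊕1⊕1⊕1⊕0⊕0⊕1⊕0⊕1⊕0⊕0⊕0⊕0 = 1
p2 = XOR of data positions {3,6,7,10,11,14,15,18,19,22,23,26,27,30,31} = 1⊕1⊕0⊕0⊕1⊕1⊕0⊕1⊕1⊕1⊕1⊕1⊕0⊕0⊕0 = 1
p4 = XOR of data positions {5,6,7,12,13,14,15,20,21,22,23,28,29,30,31} = 1⊕1⊕0⊕1⊕1⊕1⊕0⊕1⊕0⊕1⊕1⊕0⊕0⊕0⊕0 = 0
p8 = XOR of data positions {9,10,11,12,13,14,15,24,25,26,27,28,29,30,31} = 1⊕0⊕1⊕1⊕1⊕1⊕0⊕1⊕0⊕1⊕0⊕0⊕0⊕0⊕0 = 1
p16 = XOR of data positions {17,18,19,20,21,22,23,24,25,26,27,28,29,30,31} = 0⊕1⊕1⊕1⊕0⊕1⊕1⊕1⊕0⊕1⊕0⊕0⊕0⊕0⊕0 = 1
Parity bits p1,p2,p4,p8,p16 = 11011

11011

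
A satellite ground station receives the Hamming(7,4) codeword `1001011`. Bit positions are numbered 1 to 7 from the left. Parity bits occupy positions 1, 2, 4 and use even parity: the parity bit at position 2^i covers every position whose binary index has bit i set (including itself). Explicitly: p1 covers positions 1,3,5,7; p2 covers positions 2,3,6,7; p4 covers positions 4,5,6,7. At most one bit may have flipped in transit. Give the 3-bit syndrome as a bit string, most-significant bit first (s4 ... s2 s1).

100

s1: b1⊕b3⊕b5⊕b7 = 1⊕0⊕0⊕1 = 0
s2: b2⊕b3⊕b6⊕b7 = 0⊕0⊕1⊕1 = 0
s4: b4⊕b5⊕b6⊕b7 = 1⊕0⊕1⊕1 = 1
Syndrome (s4...s1) = 100 → position 4.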